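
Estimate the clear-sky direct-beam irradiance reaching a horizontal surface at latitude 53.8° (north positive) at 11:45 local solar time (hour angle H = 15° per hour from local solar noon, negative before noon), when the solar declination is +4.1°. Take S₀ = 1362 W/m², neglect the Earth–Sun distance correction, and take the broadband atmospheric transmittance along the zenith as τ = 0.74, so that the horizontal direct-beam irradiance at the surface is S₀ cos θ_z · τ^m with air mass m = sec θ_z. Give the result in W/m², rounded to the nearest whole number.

551 W/m²

Hour angle H = 15° × (11.75 − 12) = -3.75°.
With φ = 53.8°, δ = 4.1°, H = -3.75°: sin φ sin δ = 0.0577, cos φ cos δ cos H = 0.5878, so cos θ_z = 0.6455.
Air mass m = 1/cos θ_z = 1/0.6455 = 1.549; τ^m = 0.74^1.549 = 0.6272.
Surface direct beam = 1362 × 0.6455 × 0.6272 = 551.42 W/m².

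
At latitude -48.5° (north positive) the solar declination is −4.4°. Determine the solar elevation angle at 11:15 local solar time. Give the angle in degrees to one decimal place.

Hour angle H = 15° × (11.25 − 12) = -11.25°.
cos θ_z = sin(-48.5°) sin(-4.4°) + cos(-48.5°) cos(-4.4°) cos(-11.25°) = 0.0575 + 0.6480 = 0.7055.
θ_z = arccos(0.7055) = 45.13°, so the elevation is 90° − 45.13° = 44.87°.

44.9°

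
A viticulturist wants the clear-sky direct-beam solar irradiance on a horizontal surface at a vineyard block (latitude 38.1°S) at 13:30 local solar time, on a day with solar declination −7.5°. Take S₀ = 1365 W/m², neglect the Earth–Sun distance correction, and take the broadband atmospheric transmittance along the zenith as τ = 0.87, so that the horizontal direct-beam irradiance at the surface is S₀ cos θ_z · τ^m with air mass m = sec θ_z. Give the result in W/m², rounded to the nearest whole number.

Hour angle H = 15° × (13.5 − 12) = 22.50°.
With φ = -38.1°, δ = -7.5°, H = 22.50°: sin φ sin δ = 0.0805, cos φ cos δ cos H = 0.7208, so cos θ_z = 0.8013.
Air mass m = 1/cos θ_z = 1/0.8013 = 1.248; τ^m = 0.87^1.248 = 0.8405.
Surface direct beam = 1365 × 0.8013 × 0.8405 = 919.32 W/m².

919 W/m²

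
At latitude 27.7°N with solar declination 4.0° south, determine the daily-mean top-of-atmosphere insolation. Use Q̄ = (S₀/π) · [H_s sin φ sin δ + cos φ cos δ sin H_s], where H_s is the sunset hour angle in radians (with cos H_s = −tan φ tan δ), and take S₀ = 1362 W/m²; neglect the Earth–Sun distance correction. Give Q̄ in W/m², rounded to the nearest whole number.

361 W/m²

−tan φ tan δ = −(0.5250)(-0.0699) = 0.0367; H_s = arccos(0.0367) = 87.90°. In radians, H_s = 1.5341.
H_s sin φ sin δ = 1.5341 × 0.4648 × -0.0698 = -0.0498.
cos φ cos δ sin H_s = 0.8854 × 0.9976 × 0.9993 = 0.8827.
Q̄ = (1362/π) × (-0.0498 + 0.8827) = 433.54 × 0.8329 = 361.10 W/m².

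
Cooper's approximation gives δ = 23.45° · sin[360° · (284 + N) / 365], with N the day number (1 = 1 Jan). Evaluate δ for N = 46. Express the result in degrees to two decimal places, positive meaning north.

-13.29°

360 × (284 + 46) / 365 = 325.479°; sin(325.479°) = -0.5667.
δ = 23.45 × -0.5667 = -13.289° ≈ -13.29°.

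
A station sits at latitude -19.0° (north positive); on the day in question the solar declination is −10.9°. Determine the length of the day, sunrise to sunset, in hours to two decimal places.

12.51 hours

cos H_s = −tan(-19.0°) · tan(-10.9°) = -0.0663, so H_s = arccos(-0.0663) = 93.80°.
Day length = 2 H_s / 15° h⁻¹ = 187.60° / 15 = 12.507 h.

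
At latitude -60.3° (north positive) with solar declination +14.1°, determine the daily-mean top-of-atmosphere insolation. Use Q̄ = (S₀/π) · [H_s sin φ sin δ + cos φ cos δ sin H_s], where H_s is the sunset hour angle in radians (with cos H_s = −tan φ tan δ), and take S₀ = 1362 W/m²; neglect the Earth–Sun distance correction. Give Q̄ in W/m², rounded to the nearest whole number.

85 W/m²

cos H_s = −tan(-60.3°) · tan(14.1°) = 0.4404, so H_s = arccos(0.4404) = 63.87°. In radians, H_s = 1.1147.
H_s sin φ sin δ = 1.1147 × -0.8686 × 0.2436 = -0.2359.
cos φ cos δ sin H_s = 0.4955 × 0.9699 × 0.8978 = 0.4315.
Q̄ = (1362/π) × (-0.2359 + 0.4315) = 433.54 × 0.1956 = 84.80 W/m².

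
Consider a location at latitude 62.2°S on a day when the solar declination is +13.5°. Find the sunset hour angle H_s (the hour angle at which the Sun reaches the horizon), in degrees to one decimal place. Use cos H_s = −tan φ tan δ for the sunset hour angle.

62.9°

The sunset hour angle satisfies cos H_s = −tan φ tan δ = 0.4553, giving H_s = 62.92°.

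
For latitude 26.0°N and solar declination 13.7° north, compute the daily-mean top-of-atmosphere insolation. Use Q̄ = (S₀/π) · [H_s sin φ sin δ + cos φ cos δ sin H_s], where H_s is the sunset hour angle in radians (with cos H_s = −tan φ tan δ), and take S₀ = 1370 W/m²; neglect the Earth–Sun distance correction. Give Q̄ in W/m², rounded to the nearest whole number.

The sunset hour angle satisfies cos H_s = −tan φ tan δ = -0.1189, giving H_s = 96.83°. In radians, H_s = 1.6900.
H_s sin φ sin δ = 1.6900 × 0.4384 × 0.2368 = 0.1754.
cos φ cos δ sin H_s = 0.8988 × 0.9715 × 0.9929 = 0.8670.
Q̄ = (1370/π) × (0.1754 + 0.8670) = 436.08 × 1.0424 = 454.57 W/m².

455 W/m²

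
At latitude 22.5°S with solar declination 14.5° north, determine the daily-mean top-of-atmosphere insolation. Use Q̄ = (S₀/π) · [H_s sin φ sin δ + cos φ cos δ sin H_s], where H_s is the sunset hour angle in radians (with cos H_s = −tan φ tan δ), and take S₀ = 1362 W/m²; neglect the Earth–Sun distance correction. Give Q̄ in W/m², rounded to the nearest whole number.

325 W/m²

−tan φ tan δ = −(-0.4142)(0.2586) = 0.1071; H_s = arccos(0.1071) = 83.85°. In radians, H_s = 1.4635.
H_s sin φ sin δ = 1.4635 × -0.3827 × 0.2504 = -0.1402.
cos φ cos δ sin H_s = 0.9239 × 0.9681 × 0.9942 = 0.8892.
Q̄ = (1362/π) × (-0.1402 + 0.8892) = 433.54 × 0.7490 = 324.72 W/m².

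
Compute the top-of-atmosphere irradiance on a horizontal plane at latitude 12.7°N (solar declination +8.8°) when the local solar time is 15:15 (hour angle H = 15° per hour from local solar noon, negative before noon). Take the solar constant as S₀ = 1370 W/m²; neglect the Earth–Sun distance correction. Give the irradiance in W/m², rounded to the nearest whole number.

917 W/m²

Hour angle H = 15° × (15.25 − 12) = 48.75°.
cos θ_z = sin(12.7°) sin(8.8°) + cos(12.7°) cos(8.8°) cos(48.75°) = 0.0336 + 0.6356 = 0.6692.
Top-of-atmosphere irradiance = S₀ cos θ_z = 1370 × 0.6692 = 916.80 W/m².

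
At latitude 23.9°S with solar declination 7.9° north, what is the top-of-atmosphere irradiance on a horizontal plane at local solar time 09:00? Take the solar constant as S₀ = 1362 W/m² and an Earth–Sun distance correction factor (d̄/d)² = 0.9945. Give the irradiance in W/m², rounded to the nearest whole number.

Hour angle H = 15° × (9 − 12) = -45.00°.
cos θ_z = sin φ sin δ + cos φ cos δ cos H = (-0.4051)(0.1374) + (0.9143)(0.9905)(0.7071) = 0.5847.
Top-of-atmosphere irradiance = S₀ (d̄/d)² cos θ_z = 1362 × 0.9945 × 0.5847 = 791.98 W/m².

792 W/m²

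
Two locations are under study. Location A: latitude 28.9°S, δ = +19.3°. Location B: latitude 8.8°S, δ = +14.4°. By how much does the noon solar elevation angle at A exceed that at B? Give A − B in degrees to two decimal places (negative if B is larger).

-25.00°

A: 90° − |-28.9 − (19.3)| = 41.80°.
B: 90° − |-8.8 − (14.4)| = 66.80°.
A − B = 41.80 − 66.80 = -25.00°.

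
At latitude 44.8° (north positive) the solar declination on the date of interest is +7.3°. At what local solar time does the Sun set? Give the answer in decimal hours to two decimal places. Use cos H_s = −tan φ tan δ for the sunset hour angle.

The sunset hour angle satisfies cos H_s = −tan φ tan δ = -0.1272, giving H_s = 97.31°.
Sunset is at 12 + H_s/15 = 12 + 6.487 = 18.487 h local solar time.

18.49 h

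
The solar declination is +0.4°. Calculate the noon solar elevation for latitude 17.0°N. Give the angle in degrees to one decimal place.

73.4°

At local solar noon the hour angle is zero, so the elevation is 90° − |φ − δ| = 90° − |17.0° − (0.4°)| = 90° − 16.6° = 73.4°.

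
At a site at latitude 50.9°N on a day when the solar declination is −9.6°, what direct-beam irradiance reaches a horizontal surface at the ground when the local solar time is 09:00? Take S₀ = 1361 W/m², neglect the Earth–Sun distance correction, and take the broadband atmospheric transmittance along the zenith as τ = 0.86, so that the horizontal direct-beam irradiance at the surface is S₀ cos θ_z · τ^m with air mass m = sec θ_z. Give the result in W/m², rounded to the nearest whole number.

260 W/m²

Hour angle H = 15° × (9 − 12) = -45.00°.
cos θ_z = sin(50.9°) sin(-9.6°) + cos(50.9°) cos(-9.6°) cos(-45.00°) = -0.1294 + 0.4397 = 0.3103.
Air mass m = 1/cos θ_z = 1/0.3103 = 3.223; τ^m = 0.86^3.223 = 0.6150.
Surface direct beam = 1361 × 0.3103 × 0.6150 = 259.73 W/m².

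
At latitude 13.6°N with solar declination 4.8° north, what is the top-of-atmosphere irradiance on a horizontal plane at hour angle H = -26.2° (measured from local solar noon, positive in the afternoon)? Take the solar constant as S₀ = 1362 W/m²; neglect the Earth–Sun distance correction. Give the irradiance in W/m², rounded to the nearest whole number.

1210 W/m²

cos θ_z = sin(13.6°) sin(4.8°) + cos(13.6°) cos(4.8°) cos(-26.20°) = 0.0197 + 0.8690 = 0.8887.
Top-of-atmosphere irradiance = S₀ cos θ_z = 1362 × 0.8887 = 1210.41 W/m².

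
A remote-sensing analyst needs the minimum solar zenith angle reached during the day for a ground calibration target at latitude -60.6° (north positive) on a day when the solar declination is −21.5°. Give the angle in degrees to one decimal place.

At local solar noon the hour angle is zero, so the zenith angle is |φ − δ| = |-60.6° − (-21.5°)| = 39.1°.

39.1°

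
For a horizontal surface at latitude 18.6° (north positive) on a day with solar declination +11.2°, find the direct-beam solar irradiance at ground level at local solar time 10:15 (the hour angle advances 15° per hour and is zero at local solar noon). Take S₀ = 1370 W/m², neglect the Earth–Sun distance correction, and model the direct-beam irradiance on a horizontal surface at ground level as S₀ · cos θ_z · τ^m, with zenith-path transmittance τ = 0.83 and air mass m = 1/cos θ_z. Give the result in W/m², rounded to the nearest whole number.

997 W/m²

Hour angle H = 15° × (10.25 − 12) = -26.25°.
cos θ_z = sin φ sin δ + cos φ cos δ cos H = (0.3190)(0.1942) + (0.9478)(0.9810)(0.8969) = 0.8959.
Air mass m = 1/cos θ_z = 1/0.8959 = 1.116; τ^m = 0.83^1.116 = 0.8123.
Surface direct beam = 1370 × 0.8959 × 0.8123 = 997.00 W/m².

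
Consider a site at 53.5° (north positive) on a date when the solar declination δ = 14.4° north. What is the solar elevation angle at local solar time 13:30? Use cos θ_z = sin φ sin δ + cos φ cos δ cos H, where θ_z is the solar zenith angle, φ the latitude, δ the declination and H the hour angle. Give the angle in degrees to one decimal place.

47.1°

Hour angle H = 15° × (13.5 − 12) = 22.50°.
cos θ_z = sin φ sin δ + cos φ cos δ cos H = (0.8039)(0.2487) + (0.5948)(0.9686)(0.9239) = 0.7322.
θ_z = arccos(0.7322) = 42.93°, so the elevation is 90° − 42.93° = 47.07°.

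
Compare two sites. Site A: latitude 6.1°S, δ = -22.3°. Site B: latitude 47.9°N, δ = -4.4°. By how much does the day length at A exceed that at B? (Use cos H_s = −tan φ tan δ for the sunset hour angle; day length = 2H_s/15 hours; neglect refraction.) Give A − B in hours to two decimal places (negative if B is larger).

A: H_s = arccos(−tan -6.1° · tan -22.3°) = 92.51°, so 2H_s/15 = 12.3347 h.
B: H_s = arccos(−tan 47.9° · tan -4.4°) = 85.11°, so 2H_s/15 = 11.3480 h.
A − B = 12.3347 − 11.3480 = 0.9867 h.

+0.99 h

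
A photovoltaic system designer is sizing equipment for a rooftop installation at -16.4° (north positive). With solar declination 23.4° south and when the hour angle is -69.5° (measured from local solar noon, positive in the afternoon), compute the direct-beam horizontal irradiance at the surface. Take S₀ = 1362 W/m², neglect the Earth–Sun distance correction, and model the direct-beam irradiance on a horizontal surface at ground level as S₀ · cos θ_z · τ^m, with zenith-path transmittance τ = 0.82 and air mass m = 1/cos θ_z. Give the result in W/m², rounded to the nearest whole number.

With φ = -16.4°, δ = -23.4°, H = -69.50°: sin φ sin δ = 0.1121, cos φ cos δ cos H = 0.3083, so cos θ_z = 0.4204.
Air mass m = 1/cos θ_z = 1/0.4204 = 2.379; τ^m = 0.82^2.379 = 0.6237.
Surface direct beam = 1362 × 0.4204 × 0.6237 = 357.12 W/m².

357 W/m²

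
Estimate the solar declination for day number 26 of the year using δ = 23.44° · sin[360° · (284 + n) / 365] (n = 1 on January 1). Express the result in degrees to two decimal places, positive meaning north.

360 × (284 + 26) / 365 = 305.753°; sin(305.753°) = -0.8115.
δ = 23.44 × -0.8115 = -19.022° ≈ -19.02°.

-19.02°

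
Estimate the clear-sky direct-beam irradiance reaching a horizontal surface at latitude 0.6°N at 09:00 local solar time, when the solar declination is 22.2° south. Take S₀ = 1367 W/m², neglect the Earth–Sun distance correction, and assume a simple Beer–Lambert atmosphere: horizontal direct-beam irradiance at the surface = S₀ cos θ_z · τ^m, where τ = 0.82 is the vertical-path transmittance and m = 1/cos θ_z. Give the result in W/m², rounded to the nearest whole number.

Hour angle H = 15° × (9 − 12) = -45.00°.
cos θ_z = sin(0.6°) sin(-22.2°) + cos(0.6°) cos(-22.2°) cos(-45.00°) = -0.0040 + 0.6547 = 0.6507.
Air mass m = 1/cos θ_z = 1/0.6507 = 1.537; τ^m = 0.82^1.537 = 0.7371.
Surface direct beam = 1367 × 0.6507 × 0.7371 = 655.66 W/m².

656 W/m²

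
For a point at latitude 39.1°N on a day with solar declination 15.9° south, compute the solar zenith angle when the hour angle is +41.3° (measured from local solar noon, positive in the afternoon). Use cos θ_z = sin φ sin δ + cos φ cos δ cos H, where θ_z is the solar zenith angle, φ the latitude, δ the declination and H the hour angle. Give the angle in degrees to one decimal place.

67.2°

cos θ_z = sin(39.1°) sin(-15.9°) + cos(39.1°) cos(-15.9°) cos(41.30°) = -0.1728 + 0.5607 = 0.3879.
θ_z = arccos(0.3879) = 67.18°.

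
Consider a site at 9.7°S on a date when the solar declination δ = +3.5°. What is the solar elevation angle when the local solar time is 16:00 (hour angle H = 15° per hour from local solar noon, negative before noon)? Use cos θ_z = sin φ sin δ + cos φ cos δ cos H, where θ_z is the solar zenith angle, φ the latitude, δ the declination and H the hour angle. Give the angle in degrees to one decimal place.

28.8°

Hour angle H = 15° × (16 − 12) = 60.00°.
With φ = -9.7°, δ = 3.5°, H = 60.00°: sin φ sin δ = -0.0103, cos φ cos δ cos H = 0.4919, so cos θ_z = 0.4816.
θ_z = arccos(0.4816) = 61.21°, so the elevation is 90° − 61.21° = 28.79°.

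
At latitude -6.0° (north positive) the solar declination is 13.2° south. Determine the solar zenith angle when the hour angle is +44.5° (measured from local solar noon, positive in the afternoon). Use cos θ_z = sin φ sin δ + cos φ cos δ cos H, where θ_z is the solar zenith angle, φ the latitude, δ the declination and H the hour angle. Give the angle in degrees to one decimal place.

cos θ_z = sin φ sin δ + cos φ cos δ cos H = (-0.1045)(-0.2284) + (0.9945)(0.9736)(0.7133) = 0.7145.
θ_z = arccos(0.7145) = 44.40°.

44.4°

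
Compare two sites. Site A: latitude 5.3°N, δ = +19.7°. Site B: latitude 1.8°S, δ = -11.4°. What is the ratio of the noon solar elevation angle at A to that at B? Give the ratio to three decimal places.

A: 90° − |5.3 − (19.7)| = 75.60°.
B: 90° − |-1.8 − (-11.4)| = 80.40°.
Ratio A/B = 75.6000 / 80.4000 = 0.9403.

0.940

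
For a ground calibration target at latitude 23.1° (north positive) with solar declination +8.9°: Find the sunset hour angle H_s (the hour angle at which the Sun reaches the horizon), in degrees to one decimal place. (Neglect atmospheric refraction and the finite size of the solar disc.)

−tan φ tan δ = −(0.4265)(0.1566) = -0.0668; H_s = arccos(-0.0668) = 93.83°.

93.8°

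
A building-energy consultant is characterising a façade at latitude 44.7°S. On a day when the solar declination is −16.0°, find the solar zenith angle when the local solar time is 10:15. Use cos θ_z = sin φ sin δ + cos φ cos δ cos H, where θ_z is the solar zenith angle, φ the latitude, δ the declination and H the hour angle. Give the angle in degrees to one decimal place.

36.2°

Hour angle H = 15° × (10.25 − 12) = -26.25°.
With φ = -44.7°, δ = -16.0°, H = -26.25°: sin φ sin δ = 0.1939, cos φ cos δ cos H = 0.6128, so cos θ_z = 0.8067.
θ_z = arccos(0.8067) = 36.23°.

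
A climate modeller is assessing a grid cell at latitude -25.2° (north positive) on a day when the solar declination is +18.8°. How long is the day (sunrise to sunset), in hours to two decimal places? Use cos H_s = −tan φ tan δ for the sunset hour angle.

−tan φ tan δ = −(-0.4706)(0.3404) = 0.1602; H_s = arccos(0.1602) = 80.78°.
Day length = 2 H_s / 15° h⁻¹ = 161.56° / 15 = 10.771 h.

10.77 hours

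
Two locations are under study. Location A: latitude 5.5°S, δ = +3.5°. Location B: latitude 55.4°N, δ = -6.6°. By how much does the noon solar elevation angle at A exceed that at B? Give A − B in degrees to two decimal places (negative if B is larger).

A: 90° − |-5.5 − (3.5)| = 81.00°.
B: 90° − |55.4 − (-6.6)| = 28.00°.
A − B = 81.00 − 28.00 = 53.00°.

+53.00°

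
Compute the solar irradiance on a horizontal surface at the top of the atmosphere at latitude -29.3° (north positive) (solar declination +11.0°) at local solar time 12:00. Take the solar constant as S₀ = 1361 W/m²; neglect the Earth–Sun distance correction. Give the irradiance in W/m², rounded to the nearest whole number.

Hour angle H = 15° × (12 − 12) = 0.00°.
With φ = -29.3°, δ = 11.0°, H = 0.00°: sin φ sin δ = -0.0934, cos φ cos δ cos H = 0.8560, so cos θ_z = 0.7626.
Top-of-atmosphere irradiance = S₀ cos θ_z = 1361 × 0.7626 = 1037.90 W/m².

1038 W/m²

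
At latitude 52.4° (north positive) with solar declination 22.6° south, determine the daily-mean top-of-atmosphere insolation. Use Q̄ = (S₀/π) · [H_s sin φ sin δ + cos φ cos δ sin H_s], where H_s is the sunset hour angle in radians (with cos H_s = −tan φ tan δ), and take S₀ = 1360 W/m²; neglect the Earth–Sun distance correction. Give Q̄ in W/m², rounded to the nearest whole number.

73 W/m²

cos H_s = −tan(52.4°) · tan(-22.6°) = 0.5405, so H_s = arccos(0.5405) = 57.28°. In radians, H_s = 0.9997.
H_s sin φ sin δ = 0.9997 × 0.7923 × -0.3843 = -0.3044.
cos φ cos δ sin H_s = 0.6101 × 0.9232 × 0.8413 = 0.4739.
Q̄ = (1360/π) × (-0.3044 + 0.4739) = 432.90 × 0.1695 = 73.38 W/m².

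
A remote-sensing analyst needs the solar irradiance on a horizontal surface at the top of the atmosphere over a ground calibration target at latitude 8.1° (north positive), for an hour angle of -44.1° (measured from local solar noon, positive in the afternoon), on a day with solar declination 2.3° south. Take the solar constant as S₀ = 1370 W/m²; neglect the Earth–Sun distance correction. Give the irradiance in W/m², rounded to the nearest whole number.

965 W/m²

cos θ_z = sin φ sin δ + cos φ cos δ cos H = (0.1409)(-0.0401) + (0.9900)(0.9992)(0.7181) = 0.7047.
Top-of-atmosphere irradiance = S₀ cos θ_z = 1370 × 0.7047 = 965.44 W/m².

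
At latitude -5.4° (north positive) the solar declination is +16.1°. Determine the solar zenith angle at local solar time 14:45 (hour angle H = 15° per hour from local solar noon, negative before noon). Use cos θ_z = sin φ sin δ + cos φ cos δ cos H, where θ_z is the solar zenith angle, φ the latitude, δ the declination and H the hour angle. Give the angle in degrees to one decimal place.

46.1°

Hour angle H = 15° × (14.75 − 12) = 41.25°.
cos θ_z = sin(-5.4°) sin(16.1°) + cos(-5.4°) cos(16.1°) cos(41.25°) = -0.0261 + 0.7191 = 0.6930.
θ_z = arccos(0.6930) = 46.13°.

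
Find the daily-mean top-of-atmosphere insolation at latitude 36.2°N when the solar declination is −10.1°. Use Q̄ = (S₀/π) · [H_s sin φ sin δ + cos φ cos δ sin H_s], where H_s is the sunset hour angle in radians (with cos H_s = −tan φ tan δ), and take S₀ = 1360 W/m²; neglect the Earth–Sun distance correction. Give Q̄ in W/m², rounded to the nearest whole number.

cos H_s = −tan(36.2°) · tan(-10.1°) = 0.1304, so H_s = arccos(0.1304) = 82.51°. In radians, H_s = 1.4401.
H_s sin φ sin δ = 1.4401 × 0.5906 × -0.1754 = -0.1492.
cos φ cos δ sin H_s = 0.8070 × 0.9845 × 0.9915 = 0.7877.
Q̄ = (1360/π) × (-0.1492 + 0.7877) = 432.90 × 0.6385 = 276.41 W/m².

276 W/m²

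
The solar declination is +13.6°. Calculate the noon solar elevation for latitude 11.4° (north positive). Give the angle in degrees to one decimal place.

At local solar noon the hour angle is zero, so the elevation is 90° − |φ − δ| = 90° − |11.4° − (13.6°)| = 90° − 2.2° = 87.8°.

87.8°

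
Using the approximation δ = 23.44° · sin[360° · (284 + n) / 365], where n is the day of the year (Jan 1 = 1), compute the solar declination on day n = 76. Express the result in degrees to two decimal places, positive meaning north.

360 × (284 + 76) / 365 = 355.068°; sin(355.068°) = -0.0860.
δ = 23.44 × -0.0860 = -2.016° ≈ -2.02°.

-2.02°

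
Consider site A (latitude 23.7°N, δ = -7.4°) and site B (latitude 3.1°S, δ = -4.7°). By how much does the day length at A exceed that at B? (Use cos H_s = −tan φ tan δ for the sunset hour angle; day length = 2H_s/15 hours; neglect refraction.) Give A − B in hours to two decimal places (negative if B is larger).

-0.47 h

A: H_s = arccos(−tan 23.7° · tan -7.4°) = 86.73°, so 2H_s/15 = 11.5640 h.
B: H_s = arccos(−tan -3.1° · tan -4.7°) = 90.26°, so 2H_s/15 = 12.0347 h.
A − B = 11.5640 − 12.0347 = -0.4707 h.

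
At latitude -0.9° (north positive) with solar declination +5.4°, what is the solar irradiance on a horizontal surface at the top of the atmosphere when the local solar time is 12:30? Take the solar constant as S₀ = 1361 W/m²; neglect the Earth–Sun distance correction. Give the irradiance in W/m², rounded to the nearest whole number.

Hour angle H = 15° × (12.5 − 12) = 7.50°.
cos θ_z = sin(-0.9°) sin(5.4°) + cos(-0.9°) cos(5.4°) cos(7.50°) = -0.0015 + 0.9869 = 0.9854.
Top-of-atmosphere irradiance = S₀ cos θ_z = 1361 × 0.9854 = 1341.13 W/m².

1341 W/m²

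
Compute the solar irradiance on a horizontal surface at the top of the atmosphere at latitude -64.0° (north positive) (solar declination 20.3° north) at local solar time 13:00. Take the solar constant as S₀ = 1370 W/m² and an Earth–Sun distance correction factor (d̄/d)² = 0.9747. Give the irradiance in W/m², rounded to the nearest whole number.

114 W/m²

Hour angle H = 15° × (13 − 12) = 15.00°.
cos θ_z = sin φ sin δ + cos φ cos δ cos H = (-0.8988)(0.3469) + (0.4384)(0.9379)(0.9659) = 0.0854.
Top-of-atmosphere irradiance = S₀ (d̄/d)² cos θ_z = 1370 × 0.9747 × 0.0854 = 114.04 W/m².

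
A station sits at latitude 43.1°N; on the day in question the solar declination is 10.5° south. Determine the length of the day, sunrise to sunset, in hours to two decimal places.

−tan φ tan δ = −(0.9358)(-0.1853) = 0.1734; H_s = arccos(0.1734) = 80.01°.
Day length = 2 H_s / 15° h⁻¹ = 160.02° / 15 = 10.668 h.

10.67 hours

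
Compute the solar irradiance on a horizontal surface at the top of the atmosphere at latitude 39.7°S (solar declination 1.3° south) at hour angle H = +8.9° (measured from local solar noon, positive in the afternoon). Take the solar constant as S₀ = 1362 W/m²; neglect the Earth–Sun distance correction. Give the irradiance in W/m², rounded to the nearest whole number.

1055 W/m²

cos θ_z = sin(-39.7°) sin(-1.3°) + cos(-39.7°) cos(-1.3°) cos(8.90°) = 0.0145 + 0.7599 = 0.7744.
Top-of-atmosphere irradiance = S₀ cos θ_z = 1362 × 0.7744 = 1054.73 W/m².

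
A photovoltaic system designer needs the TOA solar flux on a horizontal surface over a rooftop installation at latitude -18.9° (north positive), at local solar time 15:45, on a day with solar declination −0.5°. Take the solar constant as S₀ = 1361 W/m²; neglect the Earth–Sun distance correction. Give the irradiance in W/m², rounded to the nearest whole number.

Hour angle H = 15° × (15.75 − 12) = 56.25°.
cos θ_z = sin(-18.9°) sin(-0.5°) + cos(-18.9°) cos(-0.5°) cos(56.25°) = 0.0028 + 0.5256 = 0.5284.
Top-of-atmosphere irradiance = S₀ cos θ_z = 1361 × 0.5284 = 719.15 W/m².

719 W/m²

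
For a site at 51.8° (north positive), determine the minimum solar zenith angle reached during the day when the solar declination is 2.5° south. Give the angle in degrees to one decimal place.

At local solar noon the hour angle is zero, so the zenith angle is |φ − δ| = |51.8° − (-2.5°)| = 54.3°.

54.3°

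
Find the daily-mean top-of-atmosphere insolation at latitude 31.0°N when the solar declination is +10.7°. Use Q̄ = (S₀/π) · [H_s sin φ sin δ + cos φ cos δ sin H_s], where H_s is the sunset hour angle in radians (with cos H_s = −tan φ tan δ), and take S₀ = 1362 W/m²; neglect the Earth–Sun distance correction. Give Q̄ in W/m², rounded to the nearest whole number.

cos H_s = −tan(31.0°) · tan(10.7°) = -0.1135, so H_s = arccos(-0.1135) = 96.52°. In radians, H_s = 1.6846.
H_s sin φ sin δ = 1.6846 × 0.5150 × 0.1857 = 0.1611.
cos φ cos δ sin H_s = 0.8572 × 0.9826 × 0.9935 = 0.8368.
Q̄ = (1362/π) × (0.1611 + 0.8368) = 433.54 × 0.9979 = 432.63 W/m².

433 W/m²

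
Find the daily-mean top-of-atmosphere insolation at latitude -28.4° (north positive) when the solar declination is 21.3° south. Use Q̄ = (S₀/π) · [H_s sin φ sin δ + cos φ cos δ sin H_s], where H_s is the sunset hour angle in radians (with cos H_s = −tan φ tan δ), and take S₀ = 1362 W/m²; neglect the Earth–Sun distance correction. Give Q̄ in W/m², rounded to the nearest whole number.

481 W/m²

−tan φ tan δ = −(-0.5407)(-0.3899) = -0.2108; H_s = arccos(-0.2108) = 102.17°. In radians, H_s = 1.7832.
H_s sin φ sin δ = 1.7832 × -0.4756 × -0.3633 = 0.3081.
cos φ cos δ sin H_s = 0.8796 × 0.9317 × 0.9775 = 0.8011.
Q̄ = (1362/π) × (0.3081 + 0.8011) = 433.54 × 1.1092 = 480.88 W/m².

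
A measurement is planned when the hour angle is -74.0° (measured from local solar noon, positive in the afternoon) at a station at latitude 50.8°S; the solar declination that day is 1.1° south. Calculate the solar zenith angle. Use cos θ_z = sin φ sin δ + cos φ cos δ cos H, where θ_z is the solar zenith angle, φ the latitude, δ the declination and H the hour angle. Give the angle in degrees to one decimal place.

79.1°

cos θ_z = sin φ sin δ + cos φ cos δ cos H = (-0.7749)(-0.0192) + (0.6320)(0.9998)(0.2756) = 0.1890.
θ_z = arccos(0.1890) = 79.11°.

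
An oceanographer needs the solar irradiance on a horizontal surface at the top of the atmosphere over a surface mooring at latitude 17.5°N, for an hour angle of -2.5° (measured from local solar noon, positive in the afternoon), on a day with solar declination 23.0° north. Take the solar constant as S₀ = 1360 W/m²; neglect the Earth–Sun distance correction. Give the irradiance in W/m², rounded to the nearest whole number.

1353 W/m²

With φ = 17.5°, δ = 23.0°, H = -2.50°: sin φ sin δ = 0.1175, cos φ cos δ cos H = 0.8771, so cos θ_z = 0.9946.
Top-of-atmosphere irradiance = S₀ cos θ_z = 1360 × 0.9946 = 1352.66 W/m².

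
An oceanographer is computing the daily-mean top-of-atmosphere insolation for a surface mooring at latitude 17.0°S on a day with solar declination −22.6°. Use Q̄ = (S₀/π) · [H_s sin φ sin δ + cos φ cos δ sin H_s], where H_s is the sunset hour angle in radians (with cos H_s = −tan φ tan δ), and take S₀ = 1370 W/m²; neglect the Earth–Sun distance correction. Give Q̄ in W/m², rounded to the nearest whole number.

The sunset hour angle satisfies cos H_s = −tan φ tan δ = -0.1273, giving H_s = 97.31°. In radians, H_s = 1.6984.
H_s sin φ sin δ = 1.6984 × -0.2924 × -0.3843 = 0.1908.
cos φ cos δ sin H_s = 0.9563 × 0.9232 × 0.9919 = 0.8757.
Q̄ = (1370/π) × (0.1908 + 0.8757) = 436.08 × 1.0665 = 465.08 W/m².

465 W/m²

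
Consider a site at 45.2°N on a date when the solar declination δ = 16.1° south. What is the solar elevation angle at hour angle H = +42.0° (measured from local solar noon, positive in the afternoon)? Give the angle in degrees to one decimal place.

17.8°

cos θ_z = sin φ sin δ + cos φ cos δ cos H = (0.7096)(-0.2773) + (0.7046)(0.9608)(0.7431) = 0.3063.
θ_z = arccos(0.3063) = 72.16°, so the elevation is 90° − 72.16° = 17.84°.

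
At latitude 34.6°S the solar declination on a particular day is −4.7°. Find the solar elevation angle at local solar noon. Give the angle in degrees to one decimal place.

At local solar noon the hour angle is zero, so the elevation is 90° − |φ − δ| = 90° − |-34.6° − (-4.7°)| = 90° − 29.9° = 60.1°.

60.1°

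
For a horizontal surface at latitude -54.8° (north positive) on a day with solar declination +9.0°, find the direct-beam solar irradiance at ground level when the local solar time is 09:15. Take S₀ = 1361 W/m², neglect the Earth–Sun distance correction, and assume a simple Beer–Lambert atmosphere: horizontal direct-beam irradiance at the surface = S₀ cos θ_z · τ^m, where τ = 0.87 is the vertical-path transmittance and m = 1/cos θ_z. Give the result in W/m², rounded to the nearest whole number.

Hour angle H = 15° × (9.25 − 12) = -41.25°.
With φ = -54.8°, δ = 9.0°, H = -41.25°: sin φ sin δ = -0.1278, cos φ cos δ cos H = 0.4280, so cos θ_z = 0.3002.
Air mass m = 1/cos θ_z = 1/0.3002 = 3.331; τ^m = 0.87^3.331 = 0.6288.
Surface direct beam = 1361 × 0.3002 × 0.6288 = 256.91 W/m².

257 W/m²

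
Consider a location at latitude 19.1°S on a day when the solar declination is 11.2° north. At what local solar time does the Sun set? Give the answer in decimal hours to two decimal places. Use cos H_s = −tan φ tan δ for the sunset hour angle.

cos H_s = −tan(-19.1°) · tan(11.2°) = 0.0686, so H_s = arccos(0.0686) = 86.07°.
Sunset is at 12 + H_s/15 = 12 + 5.738 = 17.738 h local solar time.

17.74 h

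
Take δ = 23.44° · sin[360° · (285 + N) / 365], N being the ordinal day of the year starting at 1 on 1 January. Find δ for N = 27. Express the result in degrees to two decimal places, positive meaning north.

-18.54°

360 × (285 + 27) / 365 = 307.726°; sin(307.726°) = -0.7909.
δ = 23.44 × -0.7909 = -18.539° ≈ -18.54°.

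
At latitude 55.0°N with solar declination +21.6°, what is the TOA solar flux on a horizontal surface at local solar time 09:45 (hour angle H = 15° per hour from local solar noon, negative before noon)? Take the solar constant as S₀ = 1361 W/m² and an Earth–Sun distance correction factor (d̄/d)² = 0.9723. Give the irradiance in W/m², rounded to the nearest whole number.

Hour angle H = 15° × (9.75 − 12) = -33.75°.
cos θ_z = sin(55.0°) sin(21.6°) + cos(55.0°) cos(21.6°) cos(-33.75°) = 0.3015 + 0.4434 = 0.7449.
Top-of-atmosphere irradiance = S₀ (d̄/d)² cos θ_z = 1361 × 0.9723 × 0.7449 = 985.73 W/m².

986 W/m²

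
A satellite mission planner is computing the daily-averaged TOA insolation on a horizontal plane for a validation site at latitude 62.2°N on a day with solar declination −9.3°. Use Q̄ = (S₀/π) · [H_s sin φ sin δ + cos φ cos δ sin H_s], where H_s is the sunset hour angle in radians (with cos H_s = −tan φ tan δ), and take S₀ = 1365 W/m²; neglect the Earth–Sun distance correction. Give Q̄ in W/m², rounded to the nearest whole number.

cos H_s = −tan(62.2°) · tan(-9.3°) = 0.3106, so H_s = arccos(0.3106) = 71.90°. In radians, H_s = 1.2549.
H_s sin φ sin δ = 1.2549 × 0.8846 × -0.1616 = -0.1794.
cos φ cos δ sin H_s = 0.4664 × 0.9869 × 0.9505 = 0.4375.
Q̄ = (1365/π) × (-0.1794 + 0.4375) = 434.49 × 0.2581 = 112.14 W/m².

112 W/m²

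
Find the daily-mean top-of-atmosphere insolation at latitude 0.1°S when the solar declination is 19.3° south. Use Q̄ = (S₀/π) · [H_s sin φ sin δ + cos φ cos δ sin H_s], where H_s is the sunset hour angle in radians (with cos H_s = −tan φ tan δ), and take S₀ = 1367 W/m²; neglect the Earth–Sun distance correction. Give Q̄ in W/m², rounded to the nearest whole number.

−tan φ tan δ = −(-0.0017)(-0.3502) = -0.0006; H_s = arccos(-0.0006) = 90.03°. In radians, H_s = 1.5713.
H_s sin φ sin δ = 1.5713 × -0.0017 × -0.3305 = 0.0009.
cos φ cos δ sin H_s = 1.0000 × 0.9438 × 1.0000 = 0.9438.
Q̄ = (1367/π) × (0.0009 + 0.9438) = 435.13 × 0.9447 = 411.07 W/m².

411 W/m²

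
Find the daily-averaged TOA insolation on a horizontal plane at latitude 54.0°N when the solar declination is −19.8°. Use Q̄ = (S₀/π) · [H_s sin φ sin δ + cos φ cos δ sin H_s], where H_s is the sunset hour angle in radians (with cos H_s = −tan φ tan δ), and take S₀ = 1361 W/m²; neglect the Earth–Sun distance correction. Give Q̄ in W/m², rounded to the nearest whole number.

The sunset hour angle satisfies cos H_s = −tan φ tan δ = 0.4955, giving H_s = 60.30°. In radians, H_s = 1.0524.
H_s sin φ sin δ = 1.0524 × 0.8090 × -0.3387 = -0.2884.
cos φ cos δ sin H_s = 0.5878 × 0.9409 × 0.8686 = 0.4804.
Q̄ = (1361/π) × (-0.2884 + 0.4804) = 433.22 × 0.1920 = 83.18 W/m².

83 W/m²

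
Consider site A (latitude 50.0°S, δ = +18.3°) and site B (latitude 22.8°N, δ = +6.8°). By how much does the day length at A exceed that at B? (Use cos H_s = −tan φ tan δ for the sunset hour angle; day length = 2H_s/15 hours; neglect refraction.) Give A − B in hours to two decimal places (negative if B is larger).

A: H_s = arccos(−tan -50.0° · tan 18.3°) = 66.79°, so 2H_s/15 = 8.9053 h.
B: H_s = arccos(−tan 22.8° · tan 6.8°) = 92.87°, so 2H_s/15 = 12.3827 h.
A − B = 8.9053 − 12.3827 = -3.4774 h.

-3.48 h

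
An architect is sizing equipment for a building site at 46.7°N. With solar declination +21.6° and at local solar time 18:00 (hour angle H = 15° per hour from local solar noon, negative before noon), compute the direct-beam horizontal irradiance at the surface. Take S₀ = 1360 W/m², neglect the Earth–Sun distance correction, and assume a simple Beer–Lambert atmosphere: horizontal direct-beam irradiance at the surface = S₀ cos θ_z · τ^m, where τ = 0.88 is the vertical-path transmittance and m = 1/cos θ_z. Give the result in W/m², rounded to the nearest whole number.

226 W/m²

Hour angle H = 15° × (18 − 12) = 90.00°.
cos θ_z = sin(46.7°) sin(21.6°) + cos(46.7°) cos(21.6°) cos(90.00°) = 0.2679 + 0.0000 = 0.2679.
Air mass m = 1/cos θ_z = 1/0.2679 = 3.733; τ^m = 0.88^3.733 = 0.6205.
Surface direct beam = 1360 × 0.2679 × 0.6205 = 226.08 W/m².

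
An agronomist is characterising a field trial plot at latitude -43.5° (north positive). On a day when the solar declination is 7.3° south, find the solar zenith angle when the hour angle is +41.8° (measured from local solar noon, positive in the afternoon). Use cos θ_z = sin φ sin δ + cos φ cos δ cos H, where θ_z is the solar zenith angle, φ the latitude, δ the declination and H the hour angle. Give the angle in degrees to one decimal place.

cos θ_z = sin(-43.5°) sin(-7.3°) + cos(-43.5°) cos(-7.3°) cos(41.80°) = 0.0875 + 0.5364 = 0.6239.
θ_z = arccos(0.6239) = 51.40°.

51.4°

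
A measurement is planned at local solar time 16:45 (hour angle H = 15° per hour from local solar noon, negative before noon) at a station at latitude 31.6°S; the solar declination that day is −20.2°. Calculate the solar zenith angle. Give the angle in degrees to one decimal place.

Hour angle H = 15° × (16.75 − 12) = 71.25°.
cos θ_z = sin φ sin δ + cos φ cos δ cos H = (-0.5240)(-0.3453) + (0.8517)(0.9385)(0.3214) = 0.4378.
θ_z = arccos(0.4378) = 64.04°.

64.0°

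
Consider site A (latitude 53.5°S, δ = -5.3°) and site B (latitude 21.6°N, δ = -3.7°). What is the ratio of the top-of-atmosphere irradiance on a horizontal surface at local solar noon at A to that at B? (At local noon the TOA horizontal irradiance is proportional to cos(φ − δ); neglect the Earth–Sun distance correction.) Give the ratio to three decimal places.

0.737

A: cos θ_z = cos(-53.5° − (-5.3°)) = 0.6665.
B: cos θ_z = cos(21.6° − (-3.7°)) = 0.9041.
Ratio A/B = 0.6665 / 0.9041 = 0.7372.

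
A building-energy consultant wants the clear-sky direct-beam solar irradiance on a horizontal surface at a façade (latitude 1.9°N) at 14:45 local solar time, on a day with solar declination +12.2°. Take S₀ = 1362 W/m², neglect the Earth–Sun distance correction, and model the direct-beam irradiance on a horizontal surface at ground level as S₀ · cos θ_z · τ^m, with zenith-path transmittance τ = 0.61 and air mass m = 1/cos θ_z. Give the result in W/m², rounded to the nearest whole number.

518 W/m²

Hour angle H = 15° × (14.75 − 12) = 41.25°.
With φ = 1.9°, δ = 12.2°, H = 41.25°: sin φ sin δ = 0.0070, cos φ cos δ cos H = 0.7345, so cos θ_z = 0.7415.
Air mass m = 1/cos θ_z = 1/0.7415 = 1.349; τ^m = 0.61^1.349 = 0.5133.
Surface direct beam = 1362 × 0.7415 × 0.5133 = 518.39 W/m².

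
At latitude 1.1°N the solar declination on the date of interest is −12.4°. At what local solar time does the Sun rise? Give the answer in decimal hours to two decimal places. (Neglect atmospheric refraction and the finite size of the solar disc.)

6.02 h

cos H_s = −tan(1.1°) · tan(-12.4°) = 0.0042, so H_s = arccos(0.0042) = 89.76°.
Sunrise is at 12 − H_s/15 = 12 − 5.984 = 6.016 h local solar time.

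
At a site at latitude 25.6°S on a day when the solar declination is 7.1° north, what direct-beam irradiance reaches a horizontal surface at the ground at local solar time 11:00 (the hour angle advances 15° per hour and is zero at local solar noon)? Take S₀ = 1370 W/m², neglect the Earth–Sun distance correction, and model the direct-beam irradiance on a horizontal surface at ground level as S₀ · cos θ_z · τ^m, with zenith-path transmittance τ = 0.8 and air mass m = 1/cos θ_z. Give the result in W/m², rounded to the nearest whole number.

Hour angle H = 15° × (11 − 12) = -15.00°.
cos θ_z = sin(-25.6°) sin(7.1°) + cos(-25.6°) cos(7.1°) cos(-15.00°) = -0.0534 + 0.8644 = 0.8110.
Air mass m = 1/cos θ_z = 1/0.8110 = 1.233; τ^m = 0.8^1.233 = 0.7595.
Surface direct beam = 1370 × 0.8110 × 0.7595 = 843.86 W/m².

844 W/m²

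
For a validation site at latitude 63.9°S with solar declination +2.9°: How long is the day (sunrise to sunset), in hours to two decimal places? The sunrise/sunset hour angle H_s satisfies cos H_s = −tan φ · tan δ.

The sunset hour angle satisfies cos H_s = −tan φ tan δ = 0.1034, giving H_s = 84.07°.
Day length = 2 H_s / 15° h⁻¹ = 168.14° / 15 = 11.209 h.

11.21 hours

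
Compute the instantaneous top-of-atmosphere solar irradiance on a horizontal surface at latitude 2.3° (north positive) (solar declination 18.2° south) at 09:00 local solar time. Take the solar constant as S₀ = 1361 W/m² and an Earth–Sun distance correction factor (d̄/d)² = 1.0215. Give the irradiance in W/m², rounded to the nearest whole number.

Hour angle H = 15° × (9 − 12) = -45.00°.
With φ = 2.3°, δ = -18.2°, H = -45.00°: sin φ sin δ = -0.0125, cos φ cos δ cos H = 0.6712, so cos θ_z = 0.6587.
Top-of-atmosphere irradiance = S₀ (d̄/d)² cos θ_z = 1361 × 1.0215 × 0.6587 = 915.77 W/m².

916 W/m²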